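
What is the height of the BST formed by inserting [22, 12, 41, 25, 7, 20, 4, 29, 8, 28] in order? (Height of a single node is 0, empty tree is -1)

Insertion order: [22, 12, 41, 25, 7, 20, 4, 29, 8, 28]
Tree (level-order array): [22, 12, 41, 7, 20, 25, None, 4, 8, None, None, None, 29, None, None, None, None, 28]
Compute height bottom-up (empty subtree = -1):
  height(4) = 1 + max(-1, -1) = 0
  height(8) = 1 + max(-1, -1) = 0
  height(7) = 1 + max(0, 0) = 1
  height(20) = 1 + max(-1, -1) = 0
  height(12) = 1 + max(1, 0) = 2
  height(28) = 1 + max(-1, -1) = 0
  height(29) = 1 + max(0, -1) = 1
  height(25) = 1 + max(-1, 1) = 2
  height(41) = 1 + max(2, -1) = 3
  height(22) = 1 + max(2, 3) = 4
Height = 4


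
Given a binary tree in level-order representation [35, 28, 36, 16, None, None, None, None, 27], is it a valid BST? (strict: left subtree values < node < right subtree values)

Level-order array: [35, 28, 36, 16, None, None, None, None, 27]
Validate using subtree bounds (lo, hi): at each node, require lo < value < hi,
then recurse left with hi=value and right with lo=value.
Preorder trace (stopping at first violation):
  at node 35 with bounds (-inf, +inf): OK
  at node 28 with bounds (-inf, 35): OK
  at node 16 with bounds (-inf, 28): OK
  at node 27 with bounds (16, 28): OK
  at node 36 with bounds (35, +inf): OK
No violation found at any node.
Result: Valid BST


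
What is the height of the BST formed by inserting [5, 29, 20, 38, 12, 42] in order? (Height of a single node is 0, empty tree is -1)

Insertion order: [5, 29, 20, 38, 12, 42]
Tree (level-order array): [5, None, 29, 20, 38, 12, None, None, 42]
Compute height bottom-up (empty subtree = -1):
  height(12) = 1 + max(-1, -1) = 0
  height(20) = 1 + max(0, -1) = 1
  height(42) = 1 + max(-1, -1) = 0
  height(38) = 1 + max(-1, 0) = 1
  height(29) = 1 + max(1, 1) = 2
  height(5) = 1 + max(-1, 2) = 3
Height = 3


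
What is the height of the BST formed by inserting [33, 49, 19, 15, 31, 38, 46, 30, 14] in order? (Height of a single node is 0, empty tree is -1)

Insertion order: [33, 49, 19, 15, 31, 38, 46, 30, 14]
Tree (level-order array): [33, 19, 49, 15, 31, 38, None, 14, None, 30, None, None, 46]
Compute height bottom-up (empty subtree = -1):
  height(14) = 1 + max(-1, -1) = 0
  height(15) = 1 + max(0, -1) = 1
  height(30) = 1 + max(-1, -1) = 0
  height(31) = 1 + max(0, -1) = 1
  height(19) = 1 + max(1, 1) = 2
  height(46) = 1 + max(-1, -1) = 0
  height(38) = 1 + max(-1, 0) = 1
  height(49) = 1 + max(1, -1) = 2
  height(33) = 1 + max(2, 2) = 3
Height = 3


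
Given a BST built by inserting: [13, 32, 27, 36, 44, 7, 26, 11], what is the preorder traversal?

Tree insertion order: [13, 32, 27, 36, 44, 7, 26, 11]
Tree (level-order array): [13, 7, 32, None, 11, 27, 36, None, None, 26, None, None, 44]
Preorder traversal: [13, 7, 11, 32, 27, 26, 36, 44]


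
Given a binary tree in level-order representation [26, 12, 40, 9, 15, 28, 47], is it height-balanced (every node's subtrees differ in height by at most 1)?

Tree (level-order array): [26, 12, 40, 9, 15, 28, 47]
Definition: a tree is height-balanced if, at every node, |h(left) - h(right)| <= 1 (empty subtree has height -1).
Bottom-up per-node check:
  node 9: h_left=-1, h_right=-1, diff=0 [OK], height=0
  node 15: h_left=-1, h_right=-1, diff=0 [OK], height=0
  node 12: h_left=0, h_right=0, diff=0 [OK], height=1
  node 28: h_left=-1, h_right=-1, diff=0 [OK], height=0
  node 47: h_left=-1, h_right=-1, diff=0 [OK], height=0
  node 40: h_left=0, h_right=0, diff=0 [OK], height=1
  node 26: h_left=1, h_right=1, diff=0 [OK], height=2
All nodes satisfy the balance condition.
Result: Balanced


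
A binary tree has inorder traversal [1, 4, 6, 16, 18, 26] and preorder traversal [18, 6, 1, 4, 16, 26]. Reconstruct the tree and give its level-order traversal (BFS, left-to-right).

Inorder:  [1, 4, 6, 16, 18, 26]
Preorder: [18, 6, 1, 4, 16, 26]
Algorithm: preorder visits root first, so consume preorder in order;
for each root, split the current inorder slice at that value into
left-subtree inorder and right-subtree inorder, then recurse.
Recursive splits:
  root=18; inorder splits into left=[1, 4, 6, 16], right=[26]
  root=6; inorder splits into left=[1, 4], right=[16]
  root=1; inorder splits into left=[], right=[4]
  root=4; inorder splits into left=[], right=[]
  root=16; inorder splits into left=[], right=[]
  root=26; inorder splits into left=[], right=[]
Reconstructed level-order: [18, 6, 26, 1, 16, 4]


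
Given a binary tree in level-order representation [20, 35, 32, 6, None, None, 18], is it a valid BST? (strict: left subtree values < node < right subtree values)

Level-order array: [20, 35, 32, 6, None, None, 18]
Validate using subtree bounds (lo, hi): at each node, require lo < value < hi,
then recurse left with hi=value and right with lo=value.
Preorder trace (stopping at first violation):
  at node 20 with bounds (-inf, +inf): OK
  at node 35 with bounds (-inf, 20): VIOLATION
Node 35 violates its bound: not (-inf < 35 < 20).
Result: Not a valid BST


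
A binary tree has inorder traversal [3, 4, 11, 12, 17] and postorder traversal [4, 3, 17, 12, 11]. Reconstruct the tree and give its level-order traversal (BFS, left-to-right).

Inorder:   [3, 4, 11, 12, 17]
Postorder: [4, 3, 17, 12, 11]
Algorithm: postorder visits root last, so walk postorder right-to-left;
each value is the root of the current inorder slice — split it at that
value, recurse on the right subtree first, then the left.
Recursive splits:
  root=11; inorder splits into left=[3, 4], right=[12, 17]
  root=12; inorder splits into left=[], right=[17]
  root=17; inorder splits into left=[], right=[]
  root=3; inorder splits into left=[], right=[4]
  root=4; inorder splits into left=[], right=[]
Reconstructed level-order: [11, 3, 12, 4, 17]


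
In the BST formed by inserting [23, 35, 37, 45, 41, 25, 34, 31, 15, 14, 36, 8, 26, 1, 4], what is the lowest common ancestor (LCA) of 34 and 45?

Tree insertion order: [23, 35, 37, 45, 41, 25, 34, 31, 15, 14, 36, 8, 26, 1, 4]
Tree (level-order array): [23, 15, 35, 14, None, 25, 37, 8, None, None, 34, 36, 45, 1, None, 31, None, None, None, 41, None, None, 4, 26]
In a BST, the LCA of p=34, q=45 is the first node v on the
root-to-leaf path with p <= v <= q (go left if both < v, right if both > v).
Walk from root:
  at 23: both 34 and 45 > 23, go right
  at 35: 34 <= 35 <= 45, this is the LCA
LCA = 35


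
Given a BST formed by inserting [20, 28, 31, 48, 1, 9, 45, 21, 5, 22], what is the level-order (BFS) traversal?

Tree insertion order: [20, 28, 31, 48, 1, 9, 45, 21, 5, 22]
Tree (level-order array): [20, 1, 28, None, 9, 21, 31, 5, None, None, 22, None, 48, None, None, None, None, 45]
BFS from the root, enqueuing left then right child of each popped node:
  queue [20] -> pop 20, enqueue [1, 28], visited so far: [20]
  queue [1, 28] -> pop 1, enqueue [9], visited so far: [20, 1]
  queue [28, 9] -> pop 28, enqueue [21, 31], visited so far: [20, 1, 28]
  queue [9, 21, 31] -> pop 9, enqueue [5], visited so far: [20, 1, 28, 9]
  queue [21, 31, 5] -> pop 21, enqueue [22], visited so far: [20, 1, 28, 9, 21]
  queue [31, 5, 22] -> pop 31, enqueue [48], visited so far: [20, 1, 28, 9, 21, 31]
  queue [5, 22, 48] -> pop 5, enqueue [none], visited so far: [20, 1, 28, 9, 21, 31, 5]
  queue [22, 48] -> pop 22, enqueue [none], visited so far: [20, 1, 28, 9, 21, 31, 5, 22]
  queue [48] -> pop 48, enqueue [45], visited so far: [20, 1, 28, 9, 21, 31, 5, 22, 48]
  queue [45] -> pop 45, enqueue [none], visited so far: [20, 1, 28, 9, 21, 31, 5, 22, 48, 45]
Result: [20, 1, 28, 9, 21, 31, 5, 22, 48, 45]


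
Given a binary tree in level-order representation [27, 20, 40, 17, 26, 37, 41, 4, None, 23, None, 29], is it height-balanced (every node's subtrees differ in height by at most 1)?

Tree (level-order array): [27, 20, 40, 17, 26, 37, 41, 4, None, 23, None, 29]
Definition: a tree is height-balanced if, at every node, |h(left) - h(right)| <= 1 (empty subtree has height -1).
Bottom-up per-node check:
  node 4: h_left=-1, h_right=-1, diff=0 [OK], height=0
  node 17: h_left=0, h_right=-1, diff=1 [OK], height=1
  node 23: h_left=-1, h_right=-1, diff=0 [OK], height=0
  node 26: h_left=0, h_right=-1, diff=1 [OK], height=1
  node 20: h_left=1, h_right=1, diff=0 [OK], height=2
  node 29: h_left=-1, h_right=-1, diff=0 [OK], height=0
  node 37: h_left=0, h_right=-1, diff=1 [OK], height=1
  node 41: h_left=-1, h_right=-1, diff=0 [OK], height=0
  node 40: h_left=1, h_right=0, diff=1 [OK], height=2
  node 27: h_left=2, h_right=2, diff=0 [OK], height=3
All nodes satisfy the balance condition.
Result: Balanced


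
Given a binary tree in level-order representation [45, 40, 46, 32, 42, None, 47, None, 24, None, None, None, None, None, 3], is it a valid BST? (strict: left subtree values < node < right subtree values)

Level-order array: [45, 40, 46, 32, 42, None, 47, None, 24, None, None, None, None, None, 3]
Validate using subtree bounds (lo, hi): at each node, require lo < value < hi,
then recurse left with hi=value and right with lo=value.
Preorder trace (stopping at first violation):
  at node 45 with bounds (-inf, +inf): OK
  at node 40 with bounds (-inf, 45): OK
  at node 32 with bounds (-inf, 40): OK
  at node 24 with bounds (32, 40): VIOLATION
Node 24 violates its bound: not (32 < 24 < 40).
Result: Not a valid BST


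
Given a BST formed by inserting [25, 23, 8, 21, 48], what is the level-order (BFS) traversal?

Tree insertion order: [25, 23, 8, 21, 48]
Tree (level-order array): [25, 23, 48, 8, None, None, None, None, 21]
BFS from the root, enqueuing left then right child of each popped node:
  queue [25] -> pop 25, enqueue [23, 48], visited so far: [25]
  queue [23, 48] -> pop 23, enqueue [8], visited so far: [25, 23]
  queue [48, 8] -> pop 48, enqueue [none], visited so far: [25, 23, 48]
  queue [8] -> pop 8, enqueue [21], visited so far: [25, 23, 48, 8]
  queue [21] -> pop 21, enqueue [none], visited so far: [25, 23, 48, 8, 21]
Result: [25, 23, 48, 8, 21]


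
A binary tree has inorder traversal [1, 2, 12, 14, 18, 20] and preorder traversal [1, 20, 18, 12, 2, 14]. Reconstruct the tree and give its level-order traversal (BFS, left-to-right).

Inorder:  [1, 2, 12, 14, 18, 20]
Preorder: [1, 20, 18, 12, 2, 14]
Algorithm: preorder visits root first, so consume preorder in order;
for each root, split the current inorder slice at that value into
left-subtree inorder and right-subtree inorder, then recurse.
Recursive splits:
  root=1; inorder splits into left=[], right=[2, 12, 14, 18, 20]
  root=20; inorder splits into left=[2, 12, 14, 18], right=[]
  root=18; inorder splits into left=[2, 12, 14], right=[]
  root=12; inorder splits into left=[2], right=[14]
  root=2; inorder splits into left=[], right=[]
  root=14; inorder splits into left=[], right=[]
Reconstructed level-order: [1, 20, 18, 12, 2, 14]


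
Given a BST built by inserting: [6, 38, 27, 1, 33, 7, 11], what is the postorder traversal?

Tree insertion order: [6, 38, 27, 1, 33, 7, 11]
Tree (level-order array): [6, 1, 38, None, None, 27, None, 7, 33, None, 11]
Postorder traversal: [1, 11, 7, 33, 27, 38, 6]


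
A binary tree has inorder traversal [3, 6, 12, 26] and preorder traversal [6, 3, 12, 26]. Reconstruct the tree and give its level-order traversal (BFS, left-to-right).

Inorder:  [3, 6, 12, 26]
Preorder: [6, 3, 12, 26]
Algorithm: preorder visits root first, so consume preorder in order;
for each root, split the current inorder slice at that value into
left-subtree inorder and right-subtree inorder, then recurse.
Recursive splits:
  root=6; inorder splits into left=[3], right=[12, 26]
  root=3; inorder splits into left=[], right=[]
  root=12; inorder splits into left=[], right=[26]
  root=26; inorder splits into left=[], right=[]
Reconstructed level-order: [6, 3, 12, 26]


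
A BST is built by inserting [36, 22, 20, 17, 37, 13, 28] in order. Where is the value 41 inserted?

Starting tree (level order): [36, 22, 37, 20, 28, None, None, 17, None, None, None, 13]
Insertion path: 36 -> 37
Result: insert 41 as right child of 37
Final tree (level order): [36, 22, 37, 20, 28, None, 41, 17, None, None, None, None, None, 13]


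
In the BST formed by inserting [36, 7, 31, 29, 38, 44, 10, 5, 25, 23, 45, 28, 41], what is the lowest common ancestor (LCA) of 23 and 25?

Tree insertion order: [36, 7, 31, 29, 38, 44, 10, 5, 25, 23, 45, 28, 41]
Tree (level-order array): [36, 7, 38, 5, 31, None, 44, None, None, 29, None, 41, 45, 10, None, None, None, None, None, None, 25, 23, 28]
In a BST, the LCA of p=23, q=25 is the first node v on the
root-to-leaf path with p <= v <= q (go left if both < v, right if both > v).
Walk from root:
  at 36: both 23 and 25 < 36, go left
  at 7: both 23 and 25 > 7, go right
  at 31: both 23 and 25 < 31, go left
  at 29: both 23 and 25 < 29, go left
  at 10: both 23 and 25 > 10, go right
  at 25: 23 <= 25 <= 25, this is the LCA
LCA = 25


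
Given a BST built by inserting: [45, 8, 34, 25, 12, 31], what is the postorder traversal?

Tree insertion order: [45, 8, 34, 25, 12, 31]
Tree (level-order array): [45, 8, None, None, 34, 25, None, 12, 31]
Postorder traversal: [12, 31, 25, 34, 8, 45]


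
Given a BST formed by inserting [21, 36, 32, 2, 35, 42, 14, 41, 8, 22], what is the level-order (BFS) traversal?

Tree insertion order: [21, 36, 32, 2, 35, 42, 14, 41, 8, 22]
Tree (level-order array): [21, 2, 36, None, 14, 32, 42, 8, None, 22, 35, 41]
BFS from the root, enqueuing left then right child of each popped node:
  queue [21] -> pop 21, enqueue [2, 36], visited so far: [21]
  queue [2, 36] -> pop 2, enqueue [14], visited so far: [21, 2]
  queue [36, 14] -> pop 36, enqueue [32, 42], visited so far: [21, 2, 36]
  queue [14, 32, 42] -> pop 14, enqueue [8], visited so far: [21, 2, 36, 14]
  queue [32, 42, 8] -> pop 32, enqueue [22, 35], visited so far: [21, 2, 36, 14, 32]
  queue [42, 8, 22, 35] -> pop 42, enqueue [41], visited so far: [21, 2, 36, 14, 32, 42]
  queue [8, 22, 35, 41] -> pop 8, enqueue [none], visited so far: [21, 2, 36, 14, 32, 42, 8]
  queue [22, 35, 41] -> pop 22, enqueue [none], visited so far: [21, 2, 36, 14, 32, 42, 8, 22]
  queue [35, 41] -> pop 35, enqueue [none], visited so far: [21, 2, 36, 14, 32, 42, 8, 22, 35]
  queue [41] -> pop 41, enqueue [none], visited so far: [21, 2, 36, 14, 32, 42, 8, 22, 35, 41]
Result: [21, 2, 36, 14, 32, 42, 8, 22, 35, 41]


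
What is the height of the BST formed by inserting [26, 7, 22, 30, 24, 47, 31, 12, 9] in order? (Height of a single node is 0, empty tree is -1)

Insertion order: [26, 7, 22, 30, 24, 47, 31, 12, 9]
Tree (level-order array): [26, 7, 30, None, 22, None, 47, 12, 24, 31, None, 9]
Compute height bottom-up (empty subtree = -1):
  height(9) = 1 + max(-1, -1) = 0
  height(12) = 1 + max(0, -1) = 1
  height(24) = 1 + max(-1, -1) = 0
  height(22) = 1 + max(1, 0) = 2
  height(7) = 1 + max(-1, 2) = 3
  height(31) = 1 + max(-1, -1) = 0
  height(47) = 1 + max(0, -1) = 1
  height(30) = 1 + max(-1, 1) = 2
  height(26) = 1 + max(3, 2) = 4
Height = 4


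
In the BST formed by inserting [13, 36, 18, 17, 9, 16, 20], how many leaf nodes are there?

Tree built from: [13, 36, 18, 17, 9, 16, 20]
Tree (level-order array): [13, 9, 36, None, None, 18, None, 17, 20, 16]
Rule: A leaf has 0 children.
Per-node child counts:
  node 13: 2 child(ren)
  node 9: 0 child(ren)
  node 36: 1 child(ren)
  node 18: 2 child(ren)
  node 17: 1 child(ren)
  node 16: 0 child(ren)
  node 20: 0 child(ren)
Matching nodes: [9, 16, 20]
Count of leaf nodes: 3


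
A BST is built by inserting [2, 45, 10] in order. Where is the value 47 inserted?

Starting tree (level order): [2, None, 45, 10]
Insertion path: 2 -> 45
Result: insert 47 as right child of 45
Final tree (level order): [2, None, 45, 10, 47]


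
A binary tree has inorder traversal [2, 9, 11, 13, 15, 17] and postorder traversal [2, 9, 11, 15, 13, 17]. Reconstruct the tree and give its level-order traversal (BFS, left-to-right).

Inorder:   [2, 9, 11, 13, 15, 17]
Postorder: [2, 9, 11, 15, 13, 17]
Algorithm: postorder visits root last, so walk postorder right-to-left;
each value is the root of the current inorder slice — split it at that
value, recurse on the right subtree first, then the left.
Recursive splits:
  root=17; inorder splits into left=[2, 9, 11, 13, 15], right=[]
  root=13; inorder splits into left=[2, 9, 11], right=[15]
  root=15; inorder splits into left=[], right=[]
  root=11; inorder splits into left=[2, 9], right=[]
  root=9; inorder splits into left=[2], right=[]
  root=2; inorder splits into left=[], right=[]
Reconstructed level-order: [17, 13, 11, 15, 9, 2]


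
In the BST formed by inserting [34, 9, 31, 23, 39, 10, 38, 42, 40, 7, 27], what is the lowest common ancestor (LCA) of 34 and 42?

Tree insertion order: [34, 9, 31, 23, 39, 10, 38, 42, 40, 7, 27]
Tree (level-order array): [34, 9, 39, 7, 31, 38, 42, None, None, 23, None, None, None, 40, None, 10, 27]
In a BST, the LCA of p=34, q=42 is the first node v on the
root-to-leaf path with p <= v <= q (go left if both < v, right if both > v).
Walk from root:
  at 34: 34 <= 34 <= 42, this is the LCA
LCA = 34


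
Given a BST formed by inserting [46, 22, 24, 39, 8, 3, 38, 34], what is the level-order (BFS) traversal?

Tree insertion order: [46, 22, 24, 39, 8, 3, 38, 34]
Tree (level-order array): [46, 22, None, 8, 24, 3, None, None, 39, None, None, 38, None, 34]
BFS from the root, enqueuing left then right child of each popped node:
  queue [46] -> pop 46, enqueue [22], visited so far: [46]
  queue [22] -> pop 22, enqueue [8, 24], visited so far: [46, 22]
  queue [8, 24] -> pop 8, enqueue [3], visited so far: [46, 22, 8]
  queue [24, 3] -> pop 24, enqueue [39], visited so far: [46, 22, 8, 24]
  queue [3, 39] -> pop 3, enqueue [none], visited so far: [46, 22, 8, 24, 3]
  queue [39] -> pop 39, enqueue [38], visited so far: [46, 22, 8, 24, 3, 39]
  queue [38] -> pop 38, enqueue [34], visited so far: [46, 22, 8, 24, 3, 39, 38]
  queue [34] -> pop 34, enqueue [none], visited so far: [46, 22, 8, 24, 3, 39, 38, 34]
Result: [46, 22, 8, 24, 3, 39, 38, 34]


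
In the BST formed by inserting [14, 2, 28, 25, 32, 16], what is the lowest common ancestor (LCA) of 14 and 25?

Tree insertion order: [14, 2, 28, 25, 32, 16]
Tree (level-order array): [14, 2, 28, None, None, 25, 32, 16]
In a BST, the LCA of p=14, q=25 is the first node v on the
root-to-leaf path with p <= v <= q (go left if both < v, right if both > v).
Walk from root:
  at 14: 14 <= 14 <= 25, this is the LCA
LCA = 14


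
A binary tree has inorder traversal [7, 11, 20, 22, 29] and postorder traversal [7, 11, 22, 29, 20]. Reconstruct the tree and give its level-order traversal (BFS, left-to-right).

Inorder:   [7, 11, 20, 22, 29]
Postorder: [7, 11, 22, 29, 20]
Algorithm: postorder visits root last, so walk postorder right-to-left;
each value is the root of the current inorder slice — split it at that
value, recurse on the right subtree first, then the left.
Recursive splits:
  root=20; inorder splits into left=[7, 11], right=[22, 29]
  root=29; inorder splits into left=[22], right=[]
  root=22; inorder splits into left=[], right=[]
  root=11; inorder splits into left=[7], right=[]
  root=7; inorder splits into left=[], right=[]
Reconstructed level-order: [20, 11, 29, 7, 22]


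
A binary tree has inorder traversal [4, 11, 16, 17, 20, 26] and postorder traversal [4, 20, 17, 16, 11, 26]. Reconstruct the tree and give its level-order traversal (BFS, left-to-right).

Inorder:   [4, 11, 16, 17, 20, 26]
Postorder: [4, 20, 17, 16, 11, 26]
Algorithm: postorder visits root last, so walk postorder right-to-left;
each value is the root of the current inorder slice — split it at that
value, recurse on the right subtree first, then the left.
Recursive splits:
  root=26; inorder splits into left=[4, 11, 16, 17, 20], right=[]
  root=11; inorder splits into left=[4], right=[16, 17, 20]
  root=16; inorder splits into left=[], right=[17, 20]
  root=17; inorder splits into left=[], right=[20]
  root=20; inorder splits into left=[], right=[]
  root=4; inorder splits into left=[], right=[]
Reconstructed level-order: [26, 11, 4, 16, 17, 20]


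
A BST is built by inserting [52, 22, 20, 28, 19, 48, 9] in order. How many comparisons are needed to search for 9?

Search path for 9: 52 -> 22 -> 20 -> 19 -> 9
Found: True
Comparisons: 5


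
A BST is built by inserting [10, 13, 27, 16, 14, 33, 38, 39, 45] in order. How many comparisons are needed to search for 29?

Search path for 29: 10 -> 13 -> 27 -> 33
Found: False
Comparisons: 4


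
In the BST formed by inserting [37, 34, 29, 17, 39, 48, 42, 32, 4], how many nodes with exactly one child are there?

Tree built from: [37, 34, 29, 17, 39, 48, 42, 32, 4]
Tree (level-order array): [37, 34, 39, 29, None, None, 48, 17, 32, 42, None, 4]
Rule: These are nodes with exactly 1 non-null child.
Per-node child counts:
  node 37: 2 child(ren)
  node 34: 1 child(ren)
  node 29: 2 child(ren)
  node 17: 1 child(ren)
  node 4: 0 child(ren)
  node 32: 0 child(ren)
  node 39: 1 child(ren)
  node 48: 1 child(ren)
  node 42: 0 child(ren)
Matching nodes: [34, 17, 39, 48]
Count of nodes with exactly one child: 4


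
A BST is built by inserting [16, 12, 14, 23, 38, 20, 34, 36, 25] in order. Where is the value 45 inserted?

Starting tree (level order): [16, 12, 23, None, 14, 20, 38, None, None, None, None, 34, None, 25, 36]
Insertion path: 16 -> 23 -> 38
Result: insert 45 as right child of 38
Final tree (level order): [16, 12, 23, None, 14, 20, 38, None, None, None, None, 34, 45, 25, 36]


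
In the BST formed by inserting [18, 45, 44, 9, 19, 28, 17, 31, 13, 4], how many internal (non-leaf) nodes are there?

Tree built from: [18, 45, 44, 9, 19, 28, 17, 31, 13, 4]
Tree (level-order array): [18, 9, 45, 4, 17, 44, None, None, None, 13, None, 19, None, None, None, None, 28, None, 31]
Rule: An internal node has at least one child.
Per-node child counts:
  node 18: 2 child(ren)
  node 9: 2 child(ren)
  node 4: 0 child(ren)
  node 17: 1 child(ren)
  node 13: 0 child(ren)
  node 45: 1 child(ren)
  node 44: 1 child(ren)
  node 19: 1 child(ren)
  node 28: 1 child(ren)
  node 31: 0 child(ren)
Matching nodes: [18, 9, 17, 45, 44, 19, 28]
Count of internal (non-leaf) nodes: 7


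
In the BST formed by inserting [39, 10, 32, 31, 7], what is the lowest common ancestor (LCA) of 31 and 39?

Tree insertion order: [39, 10, 32, 31, 7]
Tree (level-order array): [39, 10, None, 7, 32, None, None, 31]
In a BST, the LCA of p=31, q=39 is the first node v on the
root-to-leaf path with p <= v <= q (go left if both < v, right if both > v).
Walk from root:
  at 39: 31 <= 39 <= 39, this is the LCA
LCA = 39


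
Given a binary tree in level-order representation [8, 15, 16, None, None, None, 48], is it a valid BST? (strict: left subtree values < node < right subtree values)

Level-order array: [8, 15, 16, None, None, None, 48]
Validate using subtree bounds (lo, hi): at each node, require lo < value < hi,
then recurse left with hi=value and right with lo=value.
Preorder trace (stopping at first violation):
  at node 8 with bounds (-inf, +inf): OK
  at node 15 with bounds (-inf, 8): VIOLATION
Node 15 violates its bound: not (-inf < 15 < 8).
Result: Not a valid BST


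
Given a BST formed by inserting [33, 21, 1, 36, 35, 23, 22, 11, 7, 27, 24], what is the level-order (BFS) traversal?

Tree insertion order: [33, 21, 1, 36, 35, 23, 22, 11, 7, 27, 24]
Tree (level-order array): [33, 21, 36, 1, 23, 35, None, None, 11, 22, 27, None, None, 7, None, None, None, 24]
BFS from the root, enqueuing left then right child of each popped node:
  queue [33] -> pop 33, enqueue [21, 36], visited so far: [33]
  queue [21, 36] -> pop 21, enqueue [1, 23], visited so far: [33, 21]
  queue [36, 1, 23] -> pop 36, enqueue [35], visited so far: [33, 21, 36]
  queue [1, 23, 35] -> pop 1, enqueue [11], visited so far: [33, 21, 36, 1]
  queue [23, 35, 11] -> pop 23, enqueue [22, 27], visited so far: [33, 21, 36, 1, 23]
  queue [35, 11, 22, 27] -> pop 35, enqueue [none], visited so far: [33, 21, 36, 1, 23, 35]
  queue [11, 22, 27] -> pop 11, enqueue [7], visited so far: [33, 21, 36, 1, 23, 35, 11]
  queue [22, 27, 7] -> pop 22, enqueue [none], visited so far: [33, 21, 36, 1, 23, 35, 11, 22]
  queue [27, 7] -> pop 27, enqueue [24], visited so far: [33, 21, 36, 1, 23, 35, 11, 22, 27]
  queue [7, 24] -> pop 7, enqueue [none], visited so far: [33, 21, 36, 1, 23, 35, 11, 22, 27, 7]
  queue [24] -> pop 24, enqueue [none], visited so far: [33, 21, 36, 1, 23, 35, 11, 22, 27, 7, 24]
Result: [33, 21, 36, 1, 23, 35, 11, 22, 27, 7, 24]


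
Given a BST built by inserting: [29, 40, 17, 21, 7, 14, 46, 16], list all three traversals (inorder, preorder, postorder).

Tree insertion order: [29, 40, 17, 21, 7, 14, 46, 16]
Tree (level-order array): [29, 17, 40, 7, 21, None, 46, None, 14, None, None, None, None, None, 16]
Inorder (L, root, R): [7, 14, 16, 17, 21, 29, 40, 46]
Preorder (root, L, R): [29, 17, 7, 14, 16, 21, 40, 46]
Postorder (L, R, root): [16, 14, 7, 21, 17, 46, 40, 29]


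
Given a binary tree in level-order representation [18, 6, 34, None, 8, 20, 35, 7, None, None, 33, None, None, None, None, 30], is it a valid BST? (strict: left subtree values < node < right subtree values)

Level-order array: [18, 6, 34, None, 8, 20, 35, 7, None, None, 33, None, None, None, None, 30]
Validate using subtree bounds (lo, hi): at each node, require lo < value < hi,
then recurse left with hi=value and right with lo=value.
Preorder trace (stopping at first violation):
  at node 18 with bounds (-inf, +inf): OK
  at node 6 with bounds (-inf, 18): OK
  at node 8 with bounds (6, 18): OK
  at node 7 with bounds (6, 8): OK
  at node 34 with bounds (18, +inf): OK
  at node 20 with bounds (18, 34): OK
  at node 33 with bounds (20, 34): OK
  at node 30 with bounds (20, 33): OK
  at node 35 with bounds (34, +inf): OK
No violation found at any node.
Result: Valid BST


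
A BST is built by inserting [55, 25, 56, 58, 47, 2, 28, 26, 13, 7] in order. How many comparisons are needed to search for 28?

Search path for 28: 55 -> 25 -> 47 -> 28
Found: True
Comparisons: 4


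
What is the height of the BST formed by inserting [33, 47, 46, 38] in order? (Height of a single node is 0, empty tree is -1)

Insertion order: [33, 47, 46, 38]
Tree (level-order array): [33, None, 47, 46, None, 38]
Compute height bottom-up (empty subtree = -1):
  height(38) = 1 + max(-1, -1) = 0
  height(46) = 1 + max(0, -1) = 1
  height(47) = 1 + max(1, -1) = 2
  height(33) = 1 + max(-1, 2) = 3
Height = 3


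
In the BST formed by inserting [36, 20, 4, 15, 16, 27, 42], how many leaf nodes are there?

Tree built from: [36, 20, 4, 15, 16, 27, 42]
Tree (level-order array): [36, 20, 42, 4, 27, None, None, None, 15, None, None, None, 16]
Rule: A leaf has 0 children.
Per-node child counts:
  node 36: 2 child(ren)
  node 20: 2 child(ren)
  node 4: 1 child(ren)
  node 15: 1 child(ren)
  node 16: 0 child(ren)
  node 27: 0 child(ren)
  node 42: 0 child(ren)
Matching nodes: [16, 27, 42]
Count of leaf nodes: 3


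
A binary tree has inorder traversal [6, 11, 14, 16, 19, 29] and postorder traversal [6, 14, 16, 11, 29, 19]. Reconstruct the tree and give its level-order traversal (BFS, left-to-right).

Inorder:   [6, 11, 14, 16, 19, 29]
Postorder: [6, 14, 16, 11, 29, 19]
Algorithm: postorder visits root last, so walk postorder right-to-left;
each value is the root of the current inorder slice — split it at that
value, recurse on the right subtree first, then the left.
Recursive splits:
  root=19; inorder splits into left=[6, 11, 14, 16], right=[29]
  root=29; inorder splits into left=[], right=[]
  root=11; inorder splits into left=[6], right=[14, 16]
  root=16; inorder splits into left=[14], right=[]
  root=14; inorder splits into left=[], right=[]
  root=6; inorder splits into left=[], right=[]
Reconstructed level-order: [19, 11, 29, 6, 16, 14]


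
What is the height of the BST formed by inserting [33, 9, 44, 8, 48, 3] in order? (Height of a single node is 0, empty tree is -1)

Insertion order: [33, 9, 44, 8, 48, 3]
Tree (level-order array): [33, 9, 44, 8, None, None, 48, 3]
Compute height bottom-up (empty subtree = -1):
  height(3) = 1 + max(-1, -1) = 0
  height(8) = 1 + max(0, -1) = 1
  height(9) = 1 + max(1, -1) = 2
  height(48) = 1 + max(-1, -1) = 0
  height(44) = 1 + max(-1, 0) = 1
  height(33) = 1 + max(2, 1) = 3
Height = 3


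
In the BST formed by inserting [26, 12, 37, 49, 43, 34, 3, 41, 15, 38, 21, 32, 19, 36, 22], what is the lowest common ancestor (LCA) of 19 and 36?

Tree insertion order: [26, 12, 37, 49, 43, 34, 3, 41, 15, 38, 21, 32, 19, 36, 22]
Tree (level-order array): [26, 12, 37, 3, 15, 34, 49, None, None, None, 21, 32, 36, 43, None, 19, 22, None, None, None, None, 41, None, None, None, None, None, 38]
In a BST, the LCA of p=19, q=36 is the first node v on the
root-to-leaf path with p <= v <= q (go left if both < v, right if both > v).
Walk from root:
  at 26: 19 <= 26 <= 36, this is the LCA
LCA = 26


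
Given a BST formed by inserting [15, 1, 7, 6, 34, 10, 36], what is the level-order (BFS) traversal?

Tree insertion order: [15, 1, 7, 6, 34, 10, 36]
Tree (level-order array): [15, 1, 34, None, 7, None, 36, 6, 10]
BFS from the root, enqueuing left then right child of each popped node:
  queue [15] -> pop 15, enqueue [1, 34], visited so far: [15]
  queue [1, 34] -> pop 1, enqueue [7], visited so far: [15, 1]
  queue [34, 7] -> pop 34, enqueue [36], visited so far: [15, 1, 34]
  queue [7, 36] -> pop 7, enqueue [6, 10], visited so far: [15, 1, 34, 7]
  queue [36, 6, 10] -> pop 36, enqueue [none], visited so far: [15, 1, 34, 7, 36]
  queue [6, 10] -> pop 6, enqueue [none], visited so far: [15, 1, 34, 7, 36, 6]
  queue [10] -> pop 10, enqueue [none], visited so far: [15, 1, 34, 7, 36, 6, 10]
Result: [15, 1, 34, 7, 36, 6, 10]


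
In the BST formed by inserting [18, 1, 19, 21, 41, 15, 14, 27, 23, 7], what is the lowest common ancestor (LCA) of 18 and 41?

Tree insertion order: [18, 1, 19, 21, 41, 15, 14, 27, 23, 7]
Tree (level-order array): [18, 1, 19, None, 15, None, 21, 14, None, None, 41, 7, None, 27, None, None, None, 23]
In a BST, the LCA of p=18, q=41 is the first node v on the
root-to-leaf path with p <= v <= q (go left if both < v, right if both > v).
Walk from root:
  at 18: 18 <= 18 <= 41, this is the LCA
LCA = 18


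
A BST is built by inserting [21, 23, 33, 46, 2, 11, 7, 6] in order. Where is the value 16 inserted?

Starting tree (level order): [21, 2, 23, None, 11, None, 33, 7, None, None, 46, 6]
Insertion path: 21 -> 2 -> 11
Result: insert 16 as right child of 11
Final tree (level order): [21, 2, 23, None, 11, None, 33, 7, 16, None, 46, 6]


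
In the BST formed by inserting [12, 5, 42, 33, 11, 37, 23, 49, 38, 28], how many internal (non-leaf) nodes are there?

Tree built from: [12, 5, 42, 33, 11, 37, 23, 49, 38, 28]
Tree (level-order array): [12, 5, 42, None, 11, 33, 49, None, None, 23, 37, None, None, None, 28, None, 38]
Rule: An internal node has at least one child.
Per-node child counts:
  node 12: 2 child(ren)
  node 5: 1 child(ren)
  node 11: 0 child(ren)
  node 42: 2 child(ren)
  node 33: 2 child(ren)
  node 23: 1 child(ren)
  node 28: 0 child(ren)
  node 37: 1 child(ren)
  node 38: 0 child(ren)
  node 49: 0 child(ren)
Matching nodes: [12, 5, 42, 33, 23, 37]
Count of internal (non-leaf) nodes: 6


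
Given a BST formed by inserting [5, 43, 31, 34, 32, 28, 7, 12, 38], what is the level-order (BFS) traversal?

Tree insertion order: [5, 43, 31, 34, 32, 28, 7, 12, 38]
Tree (level-order array): [5, None, 43, 31, None, 28, 34, 7, None, 32, 38, None, 12]
BFS from the root, enqueuing left then right child of each popped node:
  queue [5] -> pop 5, enqueue [43], visited so far: [5]
  queue [43] -> pop 43, enqueue [31], visited so far: [5, 43]
  queue [31] -> pop 31, enqueue [28, 34], visited so far: [5, 43, 31]
  queue [28, 34] -> pop 28, enqueue [7], visited so far: [5, 43, 31, 28]
  queue [34, 7] -> pop 34, enqueue [32, 38], visited so far: [5, 43, 31, 28, 34]
  queue [7, 32, 38] -> pop 7, enqueue [12], visited so far: [5, 43, 31, 28, 34, 7]
  queue [32, 38, 12] -> pop 32, enqueue [none], visited so far: [5, 43, 31, 28, 34, 7, 32]
  queue [38, 12] -> pop 38, enqueue [none], visited so far: [5, 43, 31, 28, 34, 7, 32, 38]
  queue [12] -> pop 12, enqueue [none], visited so far: [5, 43, 31, 28, 34, 7, 32, 38, 12]
Result: [5, 43, 31, 28, 34, 7, 32, 38, 12]


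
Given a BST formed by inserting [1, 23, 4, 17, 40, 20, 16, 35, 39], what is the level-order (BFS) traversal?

Tree insertion order: [1, 23, 4, 17, 40, 20, 16, 35, 39]
Tree (level-order array): [1, None, 23, 4, 40, None, 17, 35, None, 16, 20, None, 39]
BFS from the root, enqueuing left then right child of each popped node:
  queue [1] -> pop 1, enqueue [23], visited so far: [1]
  queue [23] -> pop 23, enqueue [4, 40], visited so far: [1, 23]
  queue [4, 40] -> pop 4, enqueue [17], visited so far: [1, 23, 4]
  queue [40, 17] -> pop 40, enqueue [35], visited so far: [1, 23, 4, 40]
  queue [17, 35] -> pop 17, enqueue [16, 20], visited so far: [1, 23, 4, 40, 17]
  queue [35, 16, 20] -> pop 35, enqueue [39], visited so far: [1, 23, 4, 40, 17, 35]
  queue [16, 20, 39] -> pop 16, enqueue [none], visited so far: [1, 23, 4, 40, 17, 35, 16]
  queue [20, 39] -> pop 20, enqueue [none], visited so far: [1, 23, 4, 40, 17, 35, 16, 20]
  queue [39] -> pop 39, enqueue [none], visited so far: [1, 23, 4, 40, 17, 35, 16, 20, 39]
Result: [1, 23, 4, 40, 17, 35, 16, 20, 39]


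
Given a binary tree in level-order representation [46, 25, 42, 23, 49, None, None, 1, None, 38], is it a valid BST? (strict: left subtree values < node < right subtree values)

Level-order array: [46, 25, 42, 23, 49, None, None, 1, None, 38]
Validate using subtree bounds (lo, hi): at each node, require lo < value < hi,
then recurse left with hi=value and right with lo=value.
Preorder trace (stopping at first violation):
  at node 46 with bounds (-inf, +inf): OK
  at node 25 with bounds (-inf, 46): OK
  at node 23 with bounds (-inf, 25): OK
  at node 1 with bounds (-inf, 23): OK
  at node 49 with bounds (25, 46): VIOLATION
Node 49 violates its bound: not (25 < 49 < 46).
Result: Not a valid BST


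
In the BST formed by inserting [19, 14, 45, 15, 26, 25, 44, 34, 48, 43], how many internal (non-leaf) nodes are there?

Tree built from: [19, 14, 45, 15, 26, 25, 44, 34, 48, 43]
Tree (level-order array): [19, 14, 45, None, 15, 26, 48, None, None, 25, 44, None, None, None, None, 34, None, None, 43]
Rule: An internal node has at least one child.
Per-node child counts:
  node 19: 2 child(ren)
  node 14: 1 child(ren)
  node 15: 0 child(ren)
  node 45: 2 child(ren)
  node 26: 2 child(ren)
  node 25: 0 child(ren)
  node 44: 1 child(ren)
  node 34: 1 child(ren)
  node 43: 0 child(ren)
  node 48: 0 child(ren)
Matching nodes: [19, 14, 45, 26, 44, 34]
Count of internal (non-leaf) nodes: 6


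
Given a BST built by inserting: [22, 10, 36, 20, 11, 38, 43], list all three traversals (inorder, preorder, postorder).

Tree insertion order: [22, 10, 36, 20, 11, 38, 43]
Tree (level-order array): [22, 10, 36, None, 20, None, 38, 11, None, None, 43]
Inorder (L, root, R): [10, 11, 20, 22, 36, 38, 43]
Preorder (root, L, R): [22, 10, 20, 11, 36, 38, 43]
Postorder (L, R, root): [11, 20, 10, 43, 38, 36, 22]


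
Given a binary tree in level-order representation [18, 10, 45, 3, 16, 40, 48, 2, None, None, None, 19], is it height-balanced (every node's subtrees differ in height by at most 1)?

Tree (level-order array): [18, 10, 45, 3, 16, 40, 48, 2, None, None, None, 19]
Definition: a tree is height-balanced if, at every node, |h(left) - h(right)| <= 1 (empty subtree has height -1).
Bottom-up per-node check:
  node 2: h_left=-1, h_right=-1, diff=0 [OK], height=0
  node 3: h_left=0, h_right=-1, diff=1 [OK], height=1
  node 16: h_left=-1, h_right=-1, diff=0 [OK], height=0
  node 10: h_left=1, h_right=0, diff=1 [OK], height=2
  node 19: h_left=-1, h_right=-1, diff=0 [OK], height=0
  node 40: h_left=0, h_right=-1, diff=1 [OK], height=1
  node 48: h_left=-1, h_right=-1, diff=0 [OK], height=0
  node 45: h_left=1, h_right=0, diff=1 [OK], height=2
  node 18: h_left=2, h_right=2, diff=0 [OK], height=3
All nodes satisfy the balance condition.
Result: Balanced


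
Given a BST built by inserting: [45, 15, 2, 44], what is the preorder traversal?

Tree insertion order: [45, 15, 2, 44]
Tree (level-order array): [45, 15, None, 2, 44]
Preorder traversal: [45, 15, 2, 44]


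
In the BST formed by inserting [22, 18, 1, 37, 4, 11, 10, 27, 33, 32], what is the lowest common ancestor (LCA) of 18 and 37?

Tree insertion order: [22, 18, 1, 37, 4, 11, 10, 27, 33, 32]
Tree (level-order array): [22, 18, 37, 1, None, 27, None, None, 4, None, 33, None, 11, 32, None, 10]
In a BST, the LCA of p=18, q=37 is the first node v on the
root-to-leaf path with p <= v <= q (go left if both < v, right if both > v).
Walk from root:
  at 22: 18 <= 22 <= 37, this is the LCA
LCA = 22


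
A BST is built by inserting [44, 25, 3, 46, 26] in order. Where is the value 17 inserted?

Starting tree (level order): [44, 25, 46, 3, 26]
Insertion path: 44 -> 25 -> 3
Result: insert 17 as right child of 3
Final tree (level order): [44, 25, 46, 3, 26, None, None, None, 17]


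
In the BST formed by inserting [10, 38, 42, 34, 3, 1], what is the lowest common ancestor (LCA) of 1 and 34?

Tree insertion order: [10, 38, 42, 34, 3, 1]
Tree (level-order array): [10, 3, 38, 1, None, 34, 42]
In a BST, the LCA of p=1, q=34 is the first node v on the
root-to-leaf path with p <= v <= q (go left if both < v, right if both > v).
Walk from root:
  at 10: 1 <= 10 <= 34, this is the LCA
LCA = 10


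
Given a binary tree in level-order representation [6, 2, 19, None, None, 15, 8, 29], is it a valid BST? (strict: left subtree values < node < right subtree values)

Level-order array: [6, 2, 19, None, None, 15, 8, 29]
Validate using subtree bounds (lo, hi): at each node, require lo < value < hi,
then recurse left with hi=value and right with lo=value.
Preorder trace (stopping at first violation):
  at node 6 with bounds (-inf, +inf): OK
  at node 2 with bounds (-inf, 6): OK
  at node 19 with bounds (6, +inf): OK
  at node 15 with bounds (6, 19): OK
  at node 29 with bounds (6, 15): VIOLATION
Node 29 violates its bound: not (6 < 29 < 15).
Result: Not a valid BST


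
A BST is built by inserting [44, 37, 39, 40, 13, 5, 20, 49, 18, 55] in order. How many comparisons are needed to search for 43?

Search path for 43: 44 -> 37 -> 39 -> 40
Found: False
Comparisons: 4


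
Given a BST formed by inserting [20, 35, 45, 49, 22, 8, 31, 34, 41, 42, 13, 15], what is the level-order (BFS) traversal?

Tree insertion order: [20, 35, 45, 49, 22, 8, 31, 34, 41, 42, 13, 15]
Tree (level-order array): [20, 8, 35, None, 13, 22, 45, None, 15, None, 31, 41, 49, None, None, None, 34, None, 42]
BFS from the root, enqueuing left then right child of each popped node:
  queue [20] -> pop 20, enqueue [8, 35], visited so far: [20]
  queue [8, 35] -> pop 8, enqueue [13], visited so far: [20, 8]
  queue [35, 13] -> pop 35, enqueue [22, 45], visited so far: [20, 8, 35]
  queue [13, 22, 45] -> pop 13, enqueue [15], visited so far: [20, 8, 35, 13]
  queue [22, 45, 15] -> pop 22, enqueue [31], visited so far: [20, 8, 35, 13, 22]
  queue [45, 15, 31] -> pop 45, enqueue [41, 49], visited so far: [20, 8, 35, 13, 22, 45]
  queue [15, 31, 41, 49] -> pop 15, enqueue [none], visited so far: [20, 8, 35, 13, 22, 45, 15]
  queue [31, 41, 49] -> pop 31, enqueue [34], visited so far: [20, 8, 35, 13, 22, 45, 15, 31]
  queue [41, 49, 34] -> pop 41, enqueue [42], visited so far: [20, 8, 35, 13, 22, 45, 15, 31, 41]
  queue [49, 34, 42] -> pop 49, enqueue [none], visited so far: [20, 8, 35, 13, 22, 45, 15, 31, 41, 49]
  queue [34, 42] -> pop 34, enqueue [none], visited so far: [20, 8, 35, 13, 22, 45, 15, 31, 41, 49, 34]
  queue [42] -> pop 42, enqueue [none], visited so far: [20, 8, 35, 13, 22, 45, 15, 31, 41, 49, 34, 42]
Result: [20, 8, 35, 13, 22, 45, 15, 31, 41, 49, 34, 42]


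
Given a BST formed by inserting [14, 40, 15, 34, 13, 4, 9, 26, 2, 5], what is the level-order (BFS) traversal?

Tree insertion order: [14, 40, 15, 34, 13, 4, 9, 26, 2, 5]
Tree (level-order array): [14, 13, 40, 4, None, 15, None, 2, 9, None, 34, None, None, 5, None, 26]
BFS from the root, enqueuing left then right child of each popped node:
  queue [14] -> pop 14, enqueue [13, 40], visited so far: [14]
  queue [13, 40] -> pop 13, enqueue [4], visited so far: [14, 13]
  queue [40, 4] -> pop 40, enqueue [15], visited so far: [14, 13, 40]
  queue [4, 15] -> pop 4, enqueue [2, 9], visited so far: [14, 13, 40, 4]
  queue [15, 2, 9] -> pop 15, enqueue [34], visited so far: [14, 13, 40, 4, 15]
  queue [2, 9, 34] -> pop 2, enqueue [none], visited so far: [14, 13, 40, 4, 15, 2]
  queue [9, 34] -> pop 9, enqueue [5], visited so far: [14, 13, 40, 4, 15, 2, 9]
  queue [34, 5] -> pop 34, enqueue [26], visited so far: [14, 13, 40, 4, 15, 2, 9, 34]
  queue [5, 26] -> pop 5, enqueue [none], visited so far: [14, 13, 40, 4, 15, 2, 9, 34, 5]
  queue [26] -> pop 26, enqueue [none], visited so far: [14, 13, 40, 4, 15, 2, 9, 34, 5, 26]
Result: [14, 13, 40, 4, 15, 2, 9, 34, 5, 26]
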